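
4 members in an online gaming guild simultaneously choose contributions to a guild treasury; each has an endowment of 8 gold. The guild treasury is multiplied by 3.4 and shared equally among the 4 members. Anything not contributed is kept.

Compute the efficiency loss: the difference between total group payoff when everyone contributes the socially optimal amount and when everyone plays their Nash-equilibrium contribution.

76.80 gold

Each contributed unit returns 3.4/4 = 0.8500 to its contributor — below 1 — so contributing 0 is dominant for every player. At the Nash equilibrium everyone keeps their 8, and the group total is 4 × 8 = 32.
Each contributed unit returns 3.400 to the group as a whole (0.8500 to each of 4 players), which exceeds 1, so the social optimum is full contribution: group total = 3.400 × 32 = 108.80.
Efficiency loss = 108.80 − 32 = 76.80.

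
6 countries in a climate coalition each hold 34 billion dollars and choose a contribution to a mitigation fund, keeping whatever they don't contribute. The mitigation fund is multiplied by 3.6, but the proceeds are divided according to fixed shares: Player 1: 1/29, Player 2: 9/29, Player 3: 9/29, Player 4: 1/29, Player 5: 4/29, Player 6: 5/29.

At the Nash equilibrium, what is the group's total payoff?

380.80 billion dollars

For player j, contributing a unit is worthwhile iff 3.6 × (j's share) ≥ 1, i.e. iff j's share is at least 0.2778.
Player 2 and Player 3 clear that bar, contributing 34 each; the remaining 4 contribute 0. Total contributed: 68.
The mitigation fund pays out 3.6 × 68 = 244.80 in total (split across the unequal shares, but the aggregate is all that matters for the group sum).
The 4 free-riders keep 34 each, adding 136. Group total = 136 + 244.80 = 380.80.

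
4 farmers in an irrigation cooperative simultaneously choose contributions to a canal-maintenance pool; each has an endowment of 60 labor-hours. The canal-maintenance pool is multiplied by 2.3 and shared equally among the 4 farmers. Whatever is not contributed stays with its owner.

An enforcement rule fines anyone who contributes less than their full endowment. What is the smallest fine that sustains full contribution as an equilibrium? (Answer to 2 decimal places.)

Given the others contribute fully, the best deviation is to contribute 0 (any partial contribution still incurs the fine and gives up units whose private return 0.5750 is below 1).
Deviating from 60 to 0 saves 60 labor-hours but forfeits the deviator's share of the drop in the canal-maintenance pool: 2.3/4 × 60 = 34.50.
So the deviation gain is 60 − 34.50 = 25.50, and the fine must be at least 25.50 labor-hours to wipe it out.

25.50 labor-hours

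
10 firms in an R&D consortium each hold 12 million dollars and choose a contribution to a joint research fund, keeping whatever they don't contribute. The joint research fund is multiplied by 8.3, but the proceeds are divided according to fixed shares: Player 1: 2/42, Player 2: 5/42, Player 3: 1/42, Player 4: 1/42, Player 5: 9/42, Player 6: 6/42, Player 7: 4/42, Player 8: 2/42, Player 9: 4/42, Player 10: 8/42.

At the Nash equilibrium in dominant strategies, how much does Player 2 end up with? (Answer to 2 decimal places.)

47.57 million dollars

Each unit j contributes comes back to j as 8.3 × (j's share), so j prefers to contribute only if that share exceeds 1/8.3 = 0.1205; otherwise keeping the unit dominates.
Player 5, Player 6 and Player 10 are above the threshold, contributing 12 each; the remaining 7 contribute 0. Total contributed: 36.
Player 2 keeps 12 and receives 8.3 × 36 × 5/42 = 35.57 from the joint research fund, for a payoff of 47.57.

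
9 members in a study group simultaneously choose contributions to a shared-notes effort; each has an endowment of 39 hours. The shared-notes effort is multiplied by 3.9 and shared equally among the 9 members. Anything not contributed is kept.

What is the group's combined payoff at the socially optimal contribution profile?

1368.90 hours

Each contributed unit returns 3.900 to the group as a whole (0.4333 to each of 9 players), which exceeds 1, so the social optimum is full contribution: group total = 3.900 × 351 = 1368.90.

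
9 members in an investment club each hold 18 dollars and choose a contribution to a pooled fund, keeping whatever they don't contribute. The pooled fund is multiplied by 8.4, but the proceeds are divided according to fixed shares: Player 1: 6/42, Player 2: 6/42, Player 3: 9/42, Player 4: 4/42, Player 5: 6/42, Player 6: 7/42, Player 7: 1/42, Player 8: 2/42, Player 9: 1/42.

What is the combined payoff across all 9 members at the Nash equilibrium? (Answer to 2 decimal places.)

828.00 dollars

A player with share s gets back 8.4·s per unit contributed, so full contribution is dominant for anyone with s > 1/8.4 = 0.1190 and zero contribution is dominant for anyone below.
The shares above 0.1190 belong to Player 1, Player 2, Player 3, Player 5 and Player 6, contributing 18 each; the remaining 4 contribute 0. Total contributed: 90.
The pooled fund pays out 8.4 × 90 = 756.00 in total (split across the unequal shares, but the aggregate is all that matters for the group sum).
The 4 free-riders keep 18 each, adding 72. Group total = 72 + 756.00 = 828.00.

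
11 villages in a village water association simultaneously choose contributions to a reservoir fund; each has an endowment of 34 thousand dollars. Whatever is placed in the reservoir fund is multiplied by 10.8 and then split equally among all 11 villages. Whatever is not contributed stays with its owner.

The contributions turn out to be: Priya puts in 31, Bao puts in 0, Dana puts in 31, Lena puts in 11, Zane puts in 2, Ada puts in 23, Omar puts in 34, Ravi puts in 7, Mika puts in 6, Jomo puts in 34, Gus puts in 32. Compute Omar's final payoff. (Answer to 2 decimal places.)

207.16 thousand dollars

Total contributed: 31 + 0 + 31 + 11 + 2 + 23 + 34 + 7 + 6 + 34 + 32 = 211.
Each receives 10.8 × 211 / 11 = 207.16 from the reservoir fund.
Omar keeps 34 − 34 = 0, so Omar's payoff is 0 + 207.16 = 207.16.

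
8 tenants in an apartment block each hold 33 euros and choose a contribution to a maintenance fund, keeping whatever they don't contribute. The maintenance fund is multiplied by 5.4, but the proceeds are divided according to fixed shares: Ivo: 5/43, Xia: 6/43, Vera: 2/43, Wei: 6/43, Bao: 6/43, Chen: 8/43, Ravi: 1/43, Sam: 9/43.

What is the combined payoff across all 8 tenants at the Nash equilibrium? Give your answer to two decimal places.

For player j, contributing a unit is worthwhile iff 5.4 × (j's share) ≥ 1, i.e. iff j's share is at least 0.1852.
Chen and Sam are above the threshold, contributing 33 each; the remaining 6 contribute 0. Total contributed: 66.
The maintenance fund pays out 5.4 × 66 = 356.40 in total (split across the unequal shares, but the aggregate is all that matters for the group sum).
The 6 free-riders keep 33 each, adding 198. Group total = 198 + 356.40 = 554.40.

554.40 euros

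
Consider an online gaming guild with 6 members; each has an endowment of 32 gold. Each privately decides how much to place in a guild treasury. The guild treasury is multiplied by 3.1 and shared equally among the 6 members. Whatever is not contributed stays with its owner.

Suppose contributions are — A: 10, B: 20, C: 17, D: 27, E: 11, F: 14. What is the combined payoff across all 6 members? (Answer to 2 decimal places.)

Total contributed: 10 + 20 + 17 + 27 + 11 + 14 = 99; total kept: 6 × 32 − 99 = 93.
The guild treasury pays out 3.1 × 99 = 306.90 in aggregate.
Group total = 93 + 306.90 = 399.90.

399.90 gold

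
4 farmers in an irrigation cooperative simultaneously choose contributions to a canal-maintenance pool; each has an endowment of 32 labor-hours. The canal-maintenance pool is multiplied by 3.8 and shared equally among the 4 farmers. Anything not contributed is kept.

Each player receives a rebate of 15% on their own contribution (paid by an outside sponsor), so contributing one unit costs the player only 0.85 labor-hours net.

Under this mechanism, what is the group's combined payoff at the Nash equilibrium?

The effective private return per unit is now (3.8/4) / 0.85 = 1.1176 > 1, so every player's dominant strategy flips to full contribution.
So the Nash equilibrium is full contribution by all 4; the group earns 4 × (32 × 0.15 + 3.8 × 32) = 505.60.

505.60 labor-hours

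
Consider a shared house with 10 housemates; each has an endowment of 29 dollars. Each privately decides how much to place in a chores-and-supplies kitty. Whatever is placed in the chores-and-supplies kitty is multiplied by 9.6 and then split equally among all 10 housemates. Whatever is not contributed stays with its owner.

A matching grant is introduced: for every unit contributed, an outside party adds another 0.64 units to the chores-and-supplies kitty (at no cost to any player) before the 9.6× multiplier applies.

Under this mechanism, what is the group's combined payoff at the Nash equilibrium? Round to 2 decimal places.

4565.76 dollars

Under the mechanism each unit contributed yields 9.6 × 1.64 / 10 = 1.5744 back to its contributor per unit of net cost, which exceeds 1, making full contribution the dominant choice for everyone.
So the Nash equilibrium is full contribution by all 10; the group earns 9.6 × 1.64 × 290 = 4565.76.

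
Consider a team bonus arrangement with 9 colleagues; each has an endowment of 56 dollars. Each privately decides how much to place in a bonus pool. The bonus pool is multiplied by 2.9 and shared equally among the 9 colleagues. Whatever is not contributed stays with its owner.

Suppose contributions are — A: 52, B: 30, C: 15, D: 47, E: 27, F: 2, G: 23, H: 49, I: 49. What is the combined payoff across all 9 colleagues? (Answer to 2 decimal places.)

Total contributed: 52 + 30 + 15 + 47 + 27 + 2 + 23 + 49 + 49 = 294; total kept: 9 × 56 − 294 = 210.
The bonus pool pays out 2.9 × 294 = 852.60 in aggregate.
Group total = 210 + 852.60 = 1062.60.

1062.60 dollars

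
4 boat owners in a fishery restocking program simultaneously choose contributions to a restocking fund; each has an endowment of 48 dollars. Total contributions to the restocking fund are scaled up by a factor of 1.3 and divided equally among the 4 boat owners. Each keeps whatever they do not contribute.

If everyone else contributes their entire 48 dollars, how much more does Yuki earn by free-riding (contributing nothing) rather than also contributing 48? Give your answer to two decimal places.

32.40 dollars

Switching from a contribution of 48 to 0 lets Yuki keep an extra 48 dollars, but lowers the restocking fund by 48, which costs Yuki their own share of that drop: 1.3/4 × 48 = 15.60.
Net gain = 48 − 15.60 = 32.40. The private return per contributed unit (0.3250) is below 1, so free-riding is indeed the best response regardless of what the others do.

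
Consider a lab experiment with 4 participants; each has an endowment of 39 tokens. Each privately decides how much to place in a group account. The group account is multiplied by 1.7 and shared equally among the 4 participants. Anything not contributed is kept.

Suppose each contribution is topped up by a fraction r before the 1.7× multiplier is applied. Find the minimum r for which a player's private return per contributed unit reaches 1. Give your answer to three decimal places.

With matching at rate r, one contributed unit becomes (1 + r) in the group account and returns 1.7 × (1 + r) / 4 to the contributor.
Setting this equal to 1: 1 + r = 4/1.7 = 2.3529.
So the minimum matching rate is r = 2.3529 − 1 = 1.353.

1.353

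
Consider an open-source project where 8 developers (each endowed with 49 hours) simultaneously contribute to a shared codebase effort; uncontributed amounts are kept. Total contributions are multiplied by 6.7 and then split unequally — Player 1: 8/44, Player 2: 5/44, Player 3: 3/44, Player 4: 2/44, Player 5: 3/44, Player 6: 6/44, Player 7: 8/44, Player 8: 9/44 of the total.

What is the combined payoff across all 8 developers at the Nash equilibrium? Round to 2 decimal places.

A player with share s gets back 6.7·s per unit contributed, so full contribution is dominant for anyone with s > 1/6.7 = 0.1493 and zero contribution is dominant for anyone below.
Player 1, Player 7 and Player 8 clear that bar, contributing 49 each; the remaining 5 contribute 0. Total contributed: 147.
The shared codebase effort pays out 6.7 × 147 = 984.90 in total (split across the unequal shares, but the aggregate is all that matters for the group sum).
The 5 free-riders keep 49 each, adding 245. Group total = 245 + 984.90 = 1229.90.

1229.90 hours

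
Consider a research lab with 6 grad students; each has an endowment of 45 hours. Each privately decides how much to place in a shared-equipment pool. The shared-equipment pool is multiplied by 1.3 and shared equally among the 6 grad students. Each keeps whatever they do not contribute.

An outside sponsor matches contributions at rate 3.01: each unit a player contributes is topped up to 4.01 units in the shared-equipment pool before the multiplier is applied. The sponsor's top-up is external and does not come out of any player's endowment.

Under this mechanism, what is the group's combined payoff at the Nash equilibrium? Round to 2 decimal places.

270.00 hours

The effective private return is 1.3 × 4.01 / 6 = 0.8688, which is still under 1, so the mechanism doesn't change anyone's dominant strategy: zero contribution.
At the Nash equilibrium no one contributes; group total payoff = 6 × 45 = 270.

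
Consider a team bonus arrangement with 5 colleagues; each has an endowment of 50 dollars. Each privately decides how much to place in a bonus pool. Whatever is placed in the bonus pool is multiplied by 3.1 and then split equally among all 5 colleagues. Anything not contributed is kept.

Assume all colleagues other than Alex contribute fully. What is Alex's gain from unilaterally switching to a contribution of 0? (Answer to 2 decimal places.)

19.00 dollars

Switching from a contribution of 50 to 0 lets Alex keep an extra 50 dollars, but lowers the bonus pool by 50, which costs Alex their own share of that drop: 3.1/5 × 50 = 31.00.
Net gain = 50 − 31.00 = 19.00. The private return per contributed unit (0.6200) is below 1, so free-riding is indeed the best response regardless of what the others do.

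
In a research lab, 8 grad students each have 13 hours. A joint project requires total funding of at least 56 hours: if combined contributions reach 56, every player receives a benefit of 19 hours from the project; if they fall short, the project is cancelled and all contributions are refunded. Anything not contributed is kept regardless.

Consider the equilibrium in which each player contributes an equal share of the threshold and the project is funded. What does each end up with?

Equal share of the threshold: 56/8 = 7.
At this profile no one gains by cutting their contribution: any cut drops the total below 56, the project is cancelled, contributions are refunded, and the deviator ends with 13, which is less than 13 − 7 + 19 = 25. Contributing more than 7 just wastes the excess. So contributing exactly 7 is a best response.
Each player's payoff: 13 − 7 + 19 = 25.

25 hours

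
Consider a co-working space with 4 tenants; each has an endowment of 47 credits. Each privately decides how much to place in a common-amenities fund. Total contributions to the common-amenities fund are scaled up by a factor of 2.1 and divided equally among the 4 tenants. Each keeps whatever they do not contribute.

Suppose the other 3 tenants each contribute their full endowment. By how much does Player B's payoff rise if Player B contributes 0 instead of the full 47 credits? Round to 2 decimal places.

22.33 credits

Switching from a contribution of 47 to 0 lets Player B keep an extra 47 credits, but lowers the common-amenities fund by 47, which costs Player B their own share of that drop: 2.1/4 × 47 = 24.67.
Net gain = 47 − 24.67 = 22.33. The private return per contributed unit (0.5250) is below 1, so free-riding is indeed the best response regardless of what the others do.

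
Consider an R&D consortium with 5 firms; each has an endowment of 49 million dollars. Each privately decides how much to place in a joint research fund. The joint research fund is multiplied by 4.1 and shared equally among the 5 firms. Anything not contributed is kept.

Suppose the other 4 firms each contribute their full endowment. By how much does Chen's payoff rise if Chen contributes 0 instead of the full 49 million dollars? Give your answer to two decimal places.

Switching from a contribution of 49 to 0 lets Chen keep an extra 49 million dollars, but lowers the joint research fund by 49, which costs Chen their own share of that drop: 4.1/5 × 49 = 40.18.
Net gain = 49 − 40.18 = 8.82. The private return per contributed unit (0.8200) is below 1, so free-riding is indeed the best response regardless of what the others do.

8.82 million dollars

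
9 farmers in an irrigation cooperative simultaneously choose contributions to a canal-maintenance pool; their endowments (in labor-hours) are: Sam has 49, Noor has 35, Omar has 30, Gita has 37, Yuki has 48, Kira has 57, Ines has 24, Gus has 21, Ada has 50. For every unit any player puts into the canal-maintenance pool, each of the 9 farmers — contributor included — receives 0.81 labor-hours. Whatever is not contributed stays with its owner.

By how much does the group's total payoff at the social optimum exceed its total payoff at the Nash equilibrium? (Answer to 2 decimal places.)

The private return per contributed unit is 0.81 < 1 for everyone, so the Nash equilibrium is zero contribution and the group total is Σ E_j = 49 + 35 + 30 + 37 + 48 + 57 + 24 + 21 + 50 = 351.
Each contributed unit returns 7.290 to the group, so the social optimum is full contribution by everyone: group total = 7.290 × 351 = 2558.79.
Efficiency loss = (7.290 − 1) × 351 = 2207.79.

2207.79 labor-hours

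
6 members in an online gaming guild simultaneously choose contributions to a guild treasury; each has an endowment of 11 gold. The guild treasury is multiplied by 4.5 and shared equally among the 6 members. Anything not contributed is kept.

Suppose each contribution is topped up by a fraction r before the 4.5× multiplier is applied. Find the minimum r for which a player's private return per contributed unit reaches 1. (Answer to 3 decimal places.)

0.333

With matching at rate r, one contributed unit becomes (1 + r) in the guild treasury and returns 4.5 × (1 + r) / 6 to the contributor.
Setting this equal to 1: 1 + r = 6/4.5 = 1.3333.
So the minimum matching rate is r = 1.3333 − 1 = 0.333.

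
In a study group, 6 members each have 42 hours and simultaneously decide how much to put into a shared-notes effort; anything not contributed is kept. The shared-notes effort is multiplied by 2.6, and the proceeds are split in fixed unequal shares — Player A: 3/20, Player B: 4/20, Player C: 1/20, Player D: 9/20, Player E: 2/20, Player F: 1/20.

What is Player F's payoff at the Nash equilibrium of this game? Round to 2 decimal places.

For player j, contributing a unit is worthwhile iff 2.6 × (j's share) ≥ 1, i.e. iff j's share is at least 0.3846.
Player D alone (share 9/20) is above the threshold, contributing 42; the remaining 5 contribute 0. Total contributed: 42.
Player F keeps 42 and receives 2.6 × 42 × 1/20 = 5.46 from the shared-notes effort, for a payoff of 47.46.

47.46 hours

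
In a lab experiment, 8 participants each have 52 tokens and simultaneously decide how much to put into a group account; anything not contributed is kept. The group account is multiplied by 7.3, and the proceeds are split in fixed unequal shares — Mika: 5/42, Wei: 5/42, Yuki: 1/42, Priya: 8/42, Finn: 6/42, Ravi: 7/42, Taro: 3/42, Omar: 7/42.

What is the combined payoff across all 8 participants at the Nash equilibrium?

1726.40 tokens

Each unit j contributes comes back to j as 7.3 × (j's share), so j prefers to contribute only if that share exceeds 1/7.3 = 0.1370; otherwise keeping the unit dominates.
Priya, Finn, Ravi and Omar are above the threshold, contributing 52 each; the remaining 4 contribute 0. Total contributed: 208.
The group account pays out 7.3 × 208 = 1518.40 in total (split across the unequal shares, but the aggregate is all that matters for the group sum).
The 4 free-riders keep 52 each, adding 208. Group total = 208 + 1518.40 = 1726.40.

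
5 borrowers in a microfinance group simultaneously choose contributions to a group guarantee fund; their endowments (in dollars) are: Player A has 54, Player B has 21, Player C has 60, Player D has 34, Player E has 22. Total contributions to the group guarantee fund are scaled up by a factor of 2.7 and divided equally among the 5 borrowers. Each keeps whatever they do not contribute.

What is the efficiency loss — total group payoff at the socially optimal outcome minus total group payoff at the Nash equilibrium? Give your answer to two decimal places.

The private return per contributed unit is 2.7/5 = 0.5400 < 1 for every player regardless of endowment, so the Nash equilibrium is zero contribution and the group total is Σ E_j = 54 + 21 + 60 + 34 + 22 = 191.
Each contributed unit returns 2.700 to the group, so the social optimum is full contribution by everyone: group total = 2.700 × 191 = 515.70.
Efficiency loss = (2.700 − 1) × 191 = 324.70.

324.70 dollars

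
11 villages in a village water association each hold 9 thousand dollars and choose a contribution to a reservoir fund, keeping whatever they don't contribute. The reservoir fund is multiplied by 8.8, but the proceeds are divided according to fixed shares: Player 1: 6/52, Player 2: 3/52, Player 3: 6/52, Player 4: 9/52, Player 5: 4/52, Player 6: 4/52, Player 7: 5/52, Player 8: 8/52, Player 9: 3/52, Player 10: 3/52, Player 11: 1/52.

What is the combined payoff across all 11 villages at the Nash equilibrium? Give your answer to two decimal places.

379.80 thousand dollars

Each unit j contributes comes back to j as 8.8 × (j's share), so j prefers to contribute only if that share exceeds 1/8.8 = 0.1136; otherwise keeping the unit dominates.
Player 1, Player 3, Player 4 and Player 8 are above the threshold, contributing 9 each; the remaining 7 contribute 0. Total contributed: 36.
The reservoir fund pays out 8.8 × 36 = 316.80 in total (split across the unequal shares, but the aggregate is all that matters for the group sum).
The 7 free-riders keep 9 each, adding 63. Group total = 63 + 316.80 = 379.80.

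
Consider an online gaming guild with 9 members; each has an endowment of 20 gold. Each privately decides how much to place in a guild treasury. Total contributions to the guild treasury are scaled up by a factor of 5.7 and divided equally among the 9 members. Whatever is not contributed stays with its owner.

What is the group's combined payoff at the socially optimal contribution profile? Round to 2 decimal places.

Each contributed unit returns 5.700 to the group as a whole (0.6333 to each of 9 players), which exceeds 1, so the social optimum is full contribution: group total = 5.700 × 180 = 1026.00.

1026.00 gold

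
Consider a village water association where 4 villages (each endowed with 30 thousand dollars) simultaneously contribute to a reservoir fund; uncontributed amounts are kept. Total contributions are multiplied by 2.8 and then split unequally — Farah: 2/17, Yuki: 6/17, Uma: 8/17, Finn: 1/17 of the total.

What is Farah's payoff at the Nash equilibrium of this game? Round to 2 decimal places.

39.88 thousand dollars

Each unit j contributes comes back to j as 2.8 × (j's share), so j prefers to contribute only if that share exceeds 1/2.8 = 0.3571; otherwise keeping the unit dominates.
The only share above 0.3571 is Uma's 8/17, contributing 30; the remaining 3 contribute 0. Total contributed: 30.
Farah keeps 30 and receives 2.8 × 30 × 2/17 = 9.88 from the reservoir fund, for a payoff of 39.88.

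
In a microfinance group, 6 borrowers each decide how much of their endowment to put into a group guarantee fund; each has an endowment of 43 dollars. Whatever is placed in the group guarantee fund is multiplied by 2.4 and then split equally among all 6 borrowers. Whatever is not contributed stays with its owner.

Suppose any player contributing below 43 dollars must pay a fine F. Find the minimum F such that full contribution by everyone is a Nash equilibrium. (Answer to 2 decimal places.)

Given the others contribute fully, the best deviation is to contribute 0 (any partial contribution still incurs the fine and gives up units whose private return 0.4000 is below 1).
Deviating from 43 to 0 saves 43 dollars but forfeits the deviator's share of the drop in the group guarantee fund: 2.4/6 × 43 = 17.20.
So the deviation gain is 43 − 17.20 = 25.80, and the fine must be at least 25.80 dollars to wipe it out.

25.80 dollars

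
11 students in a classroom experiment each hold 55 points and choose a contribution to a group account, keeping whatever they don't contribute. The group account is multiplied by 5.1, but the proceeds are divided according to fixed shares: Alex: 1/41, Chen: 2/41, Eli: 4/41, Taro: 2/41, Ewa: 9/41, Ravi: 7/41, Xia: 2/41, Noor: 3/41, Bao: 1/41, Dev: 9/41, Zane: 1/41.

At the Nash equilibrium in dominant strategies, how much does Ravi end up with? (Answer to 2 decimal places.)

150.78 points

A player with share s gets back 5.1·s per unit contributed, so full contribution is dominant for anyone with s > 1/5.1 = 0.1961 and zero contribution is dominant for anyone below.
The shares above 0.1961 belong to Ewa and Dev, contributing 55 each; the remaining 9 contribute 0. Total contributed: 110.
Ravi keeps 55 and receives 5.1 × 110 × 7/41 = 95.78 from the group account, for a payoff of 150.78.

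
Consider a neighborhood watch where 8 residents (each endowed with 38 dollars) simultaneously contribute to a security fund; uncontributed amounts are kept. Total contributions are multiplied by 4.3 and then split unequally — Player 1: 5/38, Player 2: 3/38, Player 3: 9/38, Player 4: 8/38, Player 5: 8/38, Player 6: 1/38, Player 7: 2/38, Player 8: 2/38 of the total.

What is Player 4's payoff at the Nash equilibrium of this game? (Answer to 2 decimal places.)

Each unit j contributes comes back to j as 4.3 × (j's share), so j prefers to contribute only if that share exceeds 1/4.3 = 0.2326; otherwise keeping the unit dominates.
The only share above 0.2326 is Player 3's 9/38, contributing 38; the remaining 7 contribute 0. Total contributed: 38.
Player 4 keeps 38 and receives 4.3 × 38 × 8/38 = 34.40 from the security fund, for a payoff of 72.40.

72.40 dollars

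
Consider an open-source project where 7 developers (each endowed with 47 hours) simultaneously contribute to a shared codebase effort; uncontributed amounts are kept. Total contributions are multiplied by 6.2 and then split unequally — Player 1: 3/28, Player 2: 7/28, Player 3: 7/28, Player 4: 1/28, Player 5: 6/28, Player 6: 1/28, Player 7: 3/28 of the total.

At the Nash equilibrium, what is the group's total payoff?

Each unit j contributes comes back to j as 6.2 × (j's share), so j prefers to contribute only if that share exceeds 1/6.2 = 0.1613; otherwise keeping the unit dominates.
Player 2, Player 3 and Player 5 clear that bar, contributing 47 each; the remaining 4 contribute 0. Total contributed: 141.
The shared codebase effort pays out 6.2 × 141 = 874.20 in total (split across the unequal shares, but the aggregate is all that matters for the group sum).
The 4 free-riders keep 47 each, adding 188. Group total = 188 + 874.20 = 1062.20.

1062.20 hours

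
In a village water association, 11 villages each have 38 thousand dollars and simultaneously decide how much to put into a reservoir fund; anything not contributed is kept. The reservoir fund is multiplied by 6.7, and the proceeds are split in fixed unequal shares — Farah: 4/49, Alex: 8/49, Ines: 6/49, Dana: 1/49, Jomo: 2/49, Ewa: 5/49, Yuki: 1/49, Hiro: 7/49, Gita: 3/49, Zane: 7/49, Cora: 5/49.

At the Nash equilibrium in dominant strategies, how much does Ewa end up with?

63.98 thousand dollars

For player j, contributing a unit is worthwhile iff 6.7 × (j's share) ≥ 1, i.e. iff j's share is at least 0.1493.
Only Alex (8/49) clears that bar, contributing 38; the remaining 10 contribute 0. Total contributed: 38.
Ewa keeps 38 and receives 6.7 × 38 × 5/49 = 25.98 from the reservoir fund, for a payoff of 63.98.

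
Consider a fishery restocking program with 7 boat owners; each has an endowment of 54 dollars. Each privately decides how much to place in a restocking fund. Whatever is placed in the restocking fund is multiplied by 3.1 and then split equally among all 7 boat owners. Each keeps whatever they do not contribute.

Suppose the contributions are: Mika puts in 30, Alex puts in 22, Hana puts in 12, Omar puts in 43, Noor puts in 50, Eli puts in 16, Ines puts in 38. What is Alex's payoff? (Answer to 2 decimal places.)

125.44 dollars

Total contributed: 30 + 22 + 12 + 43 + 50 + 16 + 38 = 211.
Each receives 3.1 × 211 / 7 = 93.44 from the restocking fund.
Alex keeps 54 − 22 = 32, so Alex's payoff is 32 + 93.44 = 125.44.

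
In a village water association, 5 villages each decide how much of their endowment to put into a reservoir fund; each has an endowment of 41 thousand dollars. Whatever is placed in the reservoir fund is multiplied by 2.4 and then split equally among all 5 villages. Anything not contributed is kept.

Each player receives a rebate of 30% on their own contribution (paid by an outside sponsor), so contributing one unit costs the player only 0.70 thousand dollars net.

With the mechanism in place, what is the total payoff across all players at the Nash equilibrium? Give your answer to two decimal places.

205.00 thousand dollars

The effective private return is (2.4/5) / 0.70 = 0.6857, which is still under 1, so the mechanism doesn't change anyone's dominant strategy: zero contribution.
At the Nash equilibrium no one contributes; group total payoff = 5 × 41 = 205.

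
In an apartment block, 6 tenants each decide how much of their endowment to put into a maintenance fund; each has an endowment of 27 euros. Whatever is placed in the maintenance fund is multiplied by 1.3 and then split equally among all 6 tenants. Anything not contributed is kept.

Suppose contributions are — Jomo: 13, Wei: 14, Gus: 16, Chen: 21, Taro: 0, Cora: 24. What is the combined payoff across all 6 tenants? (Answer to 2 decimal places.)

Total contributed: 13 + 14 + 16 + 21 + 0 + 24 = 88; total kept: 6 × 27 − 88 = 74.
The maintenance fund pays out 1.3 × 88 = 114.40 in aggregate.
Group total = 74 + 114.40 = 188.40.

188.40 euros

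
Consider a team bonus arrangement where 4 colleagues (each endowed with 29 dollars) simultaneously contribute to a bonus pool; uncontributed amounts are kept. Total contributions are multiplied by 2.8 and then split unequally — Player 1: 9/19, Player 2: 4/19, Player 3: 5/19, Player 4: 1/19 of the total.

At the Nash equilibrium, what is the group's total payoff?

168.20 dollars

For player j, contributing a unit is worthwhile iff 2.8 × (j's share) ≥ 1, i.e. iff j's share is at least 0.3571.
Only Player 1 (9/19) clears that bar, contributing 29; the remaining 3 contribute 0. Total contributed: 29.
The bonus pool pays out 2.8 × 29 = 81.20 in total (split across the unequal shares, but the aggregate is all that matters for the group sum).
The 3 free-riders keep 29 each, adding 87. Group total = 87 + 81.20 = 168.20.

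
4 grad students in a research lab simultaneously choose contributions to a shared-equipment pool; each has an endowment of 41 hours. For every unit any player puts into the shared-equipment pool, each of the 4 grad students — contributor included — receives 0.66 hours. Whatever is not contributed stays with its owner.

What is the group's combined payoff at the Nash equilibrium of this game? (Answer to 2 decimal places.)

164.00 hours

The private return per contributed unit is 0.66 < 1, so contributing 0 is dominant for every player. At the Nash equilibrium everyone keeps their 41, and the group total is 4 × 41 = 164.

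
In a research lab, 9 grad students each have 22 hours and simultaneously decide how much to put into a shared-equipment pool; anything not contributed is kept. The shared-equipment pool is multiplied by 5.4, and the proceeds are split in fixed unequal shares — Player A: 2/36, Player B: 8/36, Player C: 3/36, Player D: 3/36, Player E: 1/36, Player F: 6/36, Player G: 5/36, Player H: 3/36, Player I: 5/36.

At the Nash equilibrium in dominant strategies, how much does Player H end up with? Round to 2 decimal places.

31.90 hours

Each unit j contributes comes back to j as 5.4 × (j's share), so j prefers to contribute only if that share exceeds 1/5.4 = 0.1852; otherwise keeping the unit dominates.
The only share above 0.1852 is Player B's 8/36, contributing 22; the remaining 8 contribute 0. Total contributed: 22.
Player H keeps 22 and receives 5.4 × 22 × 3/36 = 9.90 from the shared-equipment pool, for a payoff of 31.90.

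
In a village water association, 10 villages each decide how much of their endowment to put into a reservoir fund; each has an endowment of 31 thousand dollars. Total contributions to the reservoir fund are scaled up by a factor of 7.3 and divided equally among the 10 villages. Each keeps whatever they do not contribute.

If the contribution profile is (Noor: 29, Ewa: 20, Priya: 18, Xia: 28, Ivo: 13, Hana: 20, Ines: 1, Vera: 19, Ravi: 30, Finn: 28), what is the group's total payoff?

1607.80 thousand dollars

Total contributed: 29 + 20 + 18 + 28 + 13 + 20 + 1 + 19 + 30 + 28 = 206; total kept: 10 × 31 − 206 = 104.
The reservoir fund pays out 7.3 × 206 = 1503.80 in aggregate.
Group total = 104 + 1503.80 = 1607.80.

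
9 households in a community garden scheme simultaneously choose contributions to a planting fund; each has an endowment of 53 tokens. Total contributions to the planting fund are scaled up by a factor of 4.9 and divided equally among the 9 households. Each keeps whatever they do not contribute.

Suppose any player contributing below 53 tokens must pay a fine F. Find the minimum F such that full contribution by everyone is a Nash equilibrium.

Given the others contribute fully, the best deviation is to contribute 0 (any partial contribution still incurs the fine and gives up units whose private return 0.5444 is below 1).
Deviating from 53 to 0 saves 53 tokens but forfeits the deviator's share of the drop in the planting fund: 4.9/9 × 53 = 28.86.
So the deviation gain is 53 − 28.86 = 24.14, and the fine must be at least 24.14 tokens to wipe it out.

24.14 tokens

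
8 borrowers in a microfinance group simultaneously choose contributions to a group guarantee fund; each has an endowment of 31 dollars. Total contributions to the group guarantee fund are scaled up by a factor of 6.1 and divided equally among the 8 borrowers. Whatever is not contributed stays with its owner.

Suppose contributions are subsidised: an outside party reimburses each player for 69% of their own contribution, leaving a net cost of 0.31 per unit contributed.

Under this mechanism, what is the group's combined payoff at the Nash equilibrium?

With the mechanism, a contributed unit returns (6.1/8) / 0.31 = 2.4597 per unit of net cost to the contributor — now above 1 — so contributing fully is weakly dominant for every player.
So the Nash equilibrium is full contribution by all 8; the group earns 8 × (31 × 0.69 + 6.1 × 31) = 1683.92.

1683.92 dollars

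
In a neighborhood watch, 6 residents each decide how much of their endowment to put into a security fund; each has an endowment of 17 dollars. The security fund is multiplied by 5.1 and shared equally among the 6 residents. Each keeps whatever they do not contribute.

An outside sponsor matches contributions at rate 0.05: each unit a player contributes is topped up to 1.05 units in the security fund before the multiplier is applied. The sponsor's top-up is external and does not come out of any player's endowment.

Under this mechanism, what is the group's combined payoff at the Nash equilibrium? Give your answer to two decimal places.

102.00 dollars

Even with the mechanism, each unit contributed returns only 5.1 × 1.05 / 6 = 0.8925 per unit of net cost, so contributing nothing is still dominant.
Everyone keeps their endowment and the group total is 6 × 17 = 102.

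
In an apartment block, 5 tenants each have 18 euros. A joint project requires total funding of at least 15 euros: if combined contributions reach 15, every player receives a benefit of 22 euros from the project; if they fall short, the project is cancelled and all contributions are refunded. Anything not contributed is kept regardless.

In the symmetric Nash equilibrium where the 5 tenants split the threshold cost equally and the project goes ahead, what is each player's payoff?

37 euros

Equal share of the threshold: 15/5 = 3.
At this profile no one gains by cutting their contribution: any cut drops the total below 15, the project is cancelled, contributions are refunded, and the deviator ends with 18, which is less than 18 − 3 + 22 = 37. Contributing more than 3 just wastes the excess. So contributing exactly 3 is a best response.
Each player's payoff: 18 − 3 + 22 = 37.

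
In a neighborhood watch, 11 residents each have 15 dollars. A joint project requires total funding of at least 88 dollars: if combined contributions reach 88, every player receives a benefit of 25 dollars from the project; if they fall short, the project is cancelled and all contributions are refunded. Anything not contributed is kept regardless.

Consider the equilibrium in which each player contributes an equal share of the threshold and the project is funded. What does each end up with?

Equal share of the threshold: 88/11 = 8.
At this profile no one gains by cutting their contribution: any cut drops the total below 88, the project is cancelled, contributions are refunded, and the deviator ends with 15, which is less than 15 − 8 + 25 = 32. Contributing more than 8 just wastes the excess. So contributing exactly 8 is a best response.
Each player's payoff: 15 − 8 + 25 = 32.

32 dollars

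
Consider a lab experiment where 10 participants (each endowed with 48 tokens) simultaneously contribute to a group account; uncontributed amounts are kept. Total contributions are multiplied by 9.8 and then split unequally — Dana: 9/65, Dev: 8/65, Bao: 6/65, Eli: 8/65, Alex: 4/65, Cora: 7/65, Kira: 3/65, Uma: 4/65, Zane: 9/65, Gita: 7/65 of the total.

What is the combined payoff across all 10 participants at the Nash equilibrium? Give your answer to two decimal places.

3014.40 tokens

For player j, contributing a unit is worthwhile iff 9.8 × (j's share) ≥ 1, i.e. iff j's share is at least 0.1020.
Dana, Dev, Eli, Cora, Zane and Gita are above the threshold, contributing 48 each; the remaining 4 contribute 0. Total contributed: 288.
The group account pays out 9.8 × 288 = 2822.40 in total (split across the unequal shares, but the aggregate is all that matters for the group sum).
The 4 free-riders keep 48 each, adding 192. Group total = 192 + 2822.40 = 3014.40.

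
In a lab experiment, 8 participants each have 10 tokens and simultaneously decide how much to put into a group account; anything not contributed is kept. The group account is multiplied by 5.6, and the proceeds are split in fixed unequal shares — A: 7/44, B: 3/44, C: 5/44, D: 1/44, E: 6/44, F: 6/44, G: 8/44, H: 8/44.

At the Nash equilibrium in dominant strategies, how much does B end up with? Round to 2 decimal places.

17.64 tokens

Each unit j contributes comes back to j as 5.6 × (j's share), so j prefers to contribute only if that share exceeds 1/5.6 = 0.1786; otherwise keeping the unit dominates.
G and H clear that bar, contributing 10 each; the remaining 6 contribute 0. Total contributed: 20.
B keeps 10 and receives 5.6 × 20 × 3/44 = 7.64 from the group account, for a payoff of 17.64.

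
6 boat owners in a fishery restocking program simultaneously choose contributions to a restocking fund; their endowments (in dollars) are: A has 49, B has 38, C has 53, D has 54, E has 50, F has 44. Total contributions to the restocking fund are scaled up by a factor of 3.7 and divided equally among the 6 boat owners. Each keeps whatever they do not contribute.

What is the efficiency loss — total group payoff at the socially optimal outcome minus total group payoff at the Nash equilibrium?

777.60 dollars

The private return per contributed unit is 3.7/6 = 0.6167 < 1 for every player regardless of endowment, so the Nash equilibrium is zero contribution and the group total is Σ E_j = 49 + 38 + 53 + 54 + 50 + 44 = 288.
Each contributed unit returns 3.700 to the group, so the social optimum is full contribution by everyone: group total = 3.700 × 288 = 1065.60.
Efficiency loss = (3.700 − 1) × 288 = 777.60.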